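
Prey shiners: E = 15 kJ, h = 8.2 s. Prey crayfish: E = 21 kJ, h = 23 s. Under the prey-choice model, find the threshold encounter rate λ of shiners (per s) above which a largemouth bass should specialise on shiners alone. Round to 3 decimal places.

At the threshold, the rate on shiners alone equals the profitability of crayfish: λ·15/(1 + λ·8.2) = 21/23 = 0.913.
Rearranging, λ(15 − 0.913×8.2) = 0.913, so λ = 0.913/7.513 = 0.1215 per s.

0.122 per s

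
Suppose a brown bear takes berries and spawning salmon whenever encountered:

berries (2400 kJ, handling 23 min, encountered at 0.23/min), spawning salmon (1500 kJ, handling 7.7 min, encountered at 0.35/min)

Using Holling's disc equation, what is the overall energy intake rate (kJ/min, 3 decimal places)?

R = Σλ_iE_i / (1 + Σλ_ih_i)
Numerator: 0.23×2400 + 0.35×1500 = 1077
Denominator: 1 + 0.23×23 + 0.35×7.7 = 8.985
R = 1077/8.985 = 119.9 kJ/min

119.866 kJ/min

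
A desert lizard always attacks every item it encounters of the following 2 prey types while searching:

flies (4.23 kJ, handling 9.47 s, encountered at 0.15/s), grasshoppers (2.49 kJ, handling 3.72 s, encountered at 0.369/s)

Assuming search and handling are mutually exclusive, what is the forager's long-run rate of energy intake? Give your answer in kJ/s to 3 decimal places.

R = (0.15×4.23 + 0.369×2.49) / (1 + 0.15×9.47 + 0.369×3.72) = 1.553/3.793 = 0.4095 kJ/s.

0.410 kJ/s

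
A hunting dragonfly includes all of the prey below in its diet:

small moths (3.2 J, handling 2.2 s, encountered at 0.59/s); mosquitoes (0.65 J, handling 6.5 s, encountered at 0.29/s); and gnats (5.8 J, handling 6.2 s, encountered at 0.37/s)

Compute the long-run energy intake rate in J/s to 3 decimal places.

0.652 J/s

Energy encountered per unit search time: 0.59×3.2 + 0.29×0.65 + 0.37×5.8 = 4.223 J/s.
Handling time per unit search time: 0.59×2.2 + 0.29×6.5 + 0.37×6.2 = 5.477.
Rate = 4.223/(1 + 5.477) = 0.6519 J/s.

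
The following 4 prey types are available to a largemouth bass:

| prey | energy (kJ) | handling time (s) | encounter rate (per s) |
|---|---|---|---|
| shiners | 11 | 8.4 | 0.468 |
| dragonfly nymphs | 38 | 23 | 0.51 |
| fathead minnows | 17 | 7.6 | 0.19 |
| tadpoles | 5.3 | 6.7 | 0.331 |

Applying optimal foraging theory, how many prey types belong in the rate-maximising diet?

E/h in descending order: fathead minnows 2.24, dragonfly nymphs 1.65, shiners 1.31, tadpoles 0.791 kJ/s. The optimal diet is the largest prefix of this list for which every included type satisfies E_i/h_i > R on the types above it.
Rate on top 1: 1.322. dragonfly nymphs: 1.65 > 1.322 → include.
Rate on top 2: 1.595. shiners: 1.31 < 1.595 → exclude; stop.
Optimal diet: fathead minnows, dragonfly nymphs — 2 of 4 types.

2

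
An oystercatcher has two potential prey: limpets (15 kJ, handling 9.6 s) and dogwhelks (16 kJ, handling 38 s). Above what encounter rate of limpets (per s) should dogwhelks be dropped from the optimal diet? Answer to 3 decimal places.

0.038 per s

Drop dogwhelks once their profitability E₂/h₂ falls below the rate achievable on limpets alone: E₂/h₂ = λE₁/(1 + λh₁).
Solve for λ: λE₁h₂ = E₂(1 + λh₁) → λ(E₁h₂ − E₂h₁) = E₂ → λ = E₂/(E₁h₂ − E₂h₁).
λ = 16/(15×38 − 16×9.6) = 16/416.4 = 0.03842 per s.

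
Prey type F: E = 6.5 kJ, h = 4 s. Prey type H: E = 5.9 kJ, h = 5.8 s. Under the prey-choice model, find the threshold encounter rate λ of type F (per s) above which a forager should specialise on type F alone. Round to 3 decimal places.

0.418 per s

The zero-one rule: include type H iff E₂/h₂ > λE₁/(1+λh₁). Equality gives the switch point.
λE₁h₂ = E₂ + λE₂h₁ ⇒ λ = E₂/(E₁h₂ − E₂h₁) = 5.9/(37.7 − 23.6) = 0.4184 per s.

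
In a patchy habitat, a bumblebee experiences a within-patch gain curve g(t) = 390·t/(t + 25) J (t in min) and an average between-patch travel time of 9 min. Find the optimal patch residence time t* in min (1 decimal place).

15.0 min

Maximise g(t)/(T+t): set derivative to zero → g'(t)(T+t) = g(t).
g'(t) = 390·25/(t + 25)². Setting 390·25/(t+25)² = 390t/[(t+25)(9+t)] gives 25(9+t) = t(t+25), so t² = 25×9 = 225.
t* = √225 = 15 min.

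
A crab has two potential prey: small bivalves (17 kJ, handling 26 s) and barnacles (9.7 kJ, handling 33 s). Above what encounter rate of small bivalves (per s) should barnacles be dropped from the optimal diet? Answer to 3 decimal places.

0.031 per s

At the threshold, the rate on small bivalves alone equals the profitability of barnacles: λ·17/(1 + λ·26) = 9.7/33 = 0.2939.
Rearranging, λ(17 − 0.2939×26) = 0.2939, so λ = 0.2939/9.358 = 0.03141 per s.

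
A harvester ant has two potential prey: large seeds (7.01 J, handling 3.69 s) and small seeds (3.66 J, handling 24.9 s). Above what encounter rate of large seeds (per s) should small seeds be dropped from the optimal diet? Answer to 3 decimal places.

Drop small seeds once their profitability E₂/h₂ falls below the rate achievable on large seeds alone: E₂/h₂ = λE₁/(1 + λh₁).
Solve for λ: λE₁h₂ = E₂(1 + λh₁) → λ(E₁h₂ − E₂h₁) = E₂ → λ = E₂/(E₁h₂ − E₂h₁).
λ = 3.66/(7.01×24.9 − 3.66×3.69) = 3.66/161 = 0.02273 per s.

0.023 per s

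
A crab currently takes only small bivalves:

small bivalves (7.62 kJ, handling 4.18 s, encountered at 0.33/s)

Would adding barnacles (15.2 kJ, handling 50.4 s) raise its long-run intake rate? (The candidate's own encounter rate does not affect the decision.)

On small bivalves alone, R = ΣλE/(1+Σλh) = 2.515/2.379 = 1.057 kJ/s.
Profitability of barnacles: 15.2/50.4 = 0.3016 kJ/s.
0.3016 < 1.057, so adding barnacles would lower the average — exclude it.

No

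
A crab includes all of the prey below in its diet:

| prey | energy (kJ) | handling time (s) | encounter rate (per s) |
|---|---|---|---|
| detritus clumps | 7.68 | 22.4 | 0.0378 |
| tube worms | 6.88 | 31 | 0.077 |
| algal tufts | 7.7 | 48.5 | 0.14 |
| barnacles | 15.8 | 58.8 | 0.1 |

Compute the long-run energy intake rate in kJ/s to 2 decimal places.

0.21 kJ/s

R = Σλ_iE_i / (1 + Σλ_ih_i)
Numerator: 0.0378×7.68 + 0.077×6.88 + 0.14×7.7 + 0.1×15.8 = 3.478
Denominator: 1 + 0.0378×22.4 + 0.077×31 + 0.14×48.5 + 0.1×58.8 = 16.9
R = 3.478/16.9 = 0.2058 kJ/s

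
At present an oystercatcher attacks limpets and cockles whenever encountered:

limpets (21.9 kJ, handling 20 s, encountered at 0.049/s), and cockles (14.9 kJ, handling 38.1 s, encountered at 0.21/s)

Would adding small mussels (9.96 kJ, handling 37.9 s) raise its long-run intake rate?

On limpets and cockles alone, R = ΣλE/(1+Σλh) = 4.202/9.981 = 0.421 kJ/s.
Profitability of small mussels: 9.96/37.9 = 0.2628 kJ/s.
Since 0.2628 < R, time spent handling small mussels is better spent searching.

No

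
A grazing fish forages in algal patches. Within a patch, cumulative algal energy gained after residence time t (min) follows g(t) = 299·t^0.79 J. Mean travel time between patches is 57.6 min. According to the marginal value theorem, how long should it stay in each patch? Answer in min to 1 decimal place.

By the marginal value theorem, leave when the instantaneous gain rate g'(t) equals the habitat-wide average g(t)/(T + t).
g'(t) = 0.79·299·t^-0.21. Setting 0.79·299·t^-0.21 = 299·t^0.79/(57.6+t) gives 0.79(57.6+t) = t, so 0.21·t = 0.79×57.6.
t* = 0.79×57.6/0.21 = 216.7 min.

216.7 min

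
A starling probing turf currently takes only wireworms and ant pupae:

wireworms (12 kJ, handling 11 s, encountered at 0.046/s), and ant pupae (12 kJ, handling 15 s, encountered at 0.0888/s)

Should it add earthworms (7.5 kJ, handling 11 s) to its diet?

Current rate: (0.046×12 + 0.0888×12)/(1 + 0.046×11 + 0.0888×15) = 0.57 kJ/s.
earthworms: E/h = 7.5/11 = 0.6818 kJ/s.
0.6818 > 0.57, so adding earthworms raises the average — include it.

Yes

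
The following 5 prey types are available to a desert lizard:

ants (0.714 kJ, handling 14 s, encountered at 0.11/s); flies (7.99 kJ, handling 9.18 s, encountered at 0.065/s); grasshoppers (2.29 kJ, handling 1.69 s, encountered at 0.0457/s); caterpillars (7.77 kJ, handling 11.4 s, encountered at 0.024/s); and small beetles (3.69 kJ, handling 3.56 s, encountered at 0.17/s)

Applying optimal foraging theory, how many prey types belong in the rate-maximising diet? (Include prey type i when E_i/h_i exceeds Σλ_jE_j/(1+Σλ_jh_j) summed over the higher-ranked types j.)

4

Rank by E/h (kJ/s): grasshoppers 1.36, small beetles 1.04, flies 0.87, caterpillars 0.682, ants 0.051. Include each in turn until the next type's E/h falls below the running intake rate.
Rate on top 1: 0.09715. small beetles: 1.04 > 0.09715 → include.
Rate on top 2: 0.4351. flies: 0.87 > 0.4351 → include.
Rate on top 3: 0.549. caterpillars: 0.682 > 0.549 → include.
Rate on top 4: 0.5632. ants: 0.051 < 0.5632 → exclude; stop.
Optimal diet: grasshoppers, small beetles, flies, caterpillars — 4 of 5 types.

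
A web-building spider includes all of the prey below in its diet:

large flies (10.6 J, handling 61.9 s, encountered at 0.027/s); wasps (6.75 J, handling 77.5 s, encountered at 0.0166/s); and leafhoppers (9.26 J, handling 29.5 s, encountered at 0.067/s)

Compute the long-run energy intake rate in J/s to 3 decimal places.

R = (0.027×10.6 + 0.0166×6.75 + 0.067×9.26) / (1 + 0.027×61.9 + 0.0166×77.5 + 0.067×29.5) = 1.019/5.934 = 0.1717 J/s.

0.172 J/s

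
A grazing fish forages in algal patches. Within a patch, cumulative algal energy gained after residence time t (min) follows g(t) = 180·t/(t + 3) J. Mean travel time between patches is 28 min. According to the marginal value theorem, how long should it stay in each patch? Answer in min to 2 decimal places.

9.17 min

Optimal t* satisfies g'(t*) = g(t*)/(T + t*).
g'(t) = 180·3/(t + 3)². Setting 180·3/(t+3)² = 180t/[(t+3)(28+t)] gives 3(28+t) = t(t+3), so t² = 3×28 = 84.
t* = √84 = 9.165 min.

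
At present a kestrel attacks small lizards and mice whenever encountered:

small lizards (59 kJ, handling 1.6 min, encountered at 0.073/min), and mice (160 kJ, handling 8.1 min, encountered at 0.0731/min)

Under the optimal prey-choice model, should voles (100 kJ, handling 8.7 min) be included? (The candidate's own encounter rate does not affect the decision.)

Yes

Current rate: (0.073×59 + 0.0731×160)/(1 + 0.073×1.6 + 0.0731×8.1) = 9.364 kJ/min.
voles: E/h = 100/8.7 = 11.49 kJ/min.
11.49 > 9.364, so adding voles raises the average — include it.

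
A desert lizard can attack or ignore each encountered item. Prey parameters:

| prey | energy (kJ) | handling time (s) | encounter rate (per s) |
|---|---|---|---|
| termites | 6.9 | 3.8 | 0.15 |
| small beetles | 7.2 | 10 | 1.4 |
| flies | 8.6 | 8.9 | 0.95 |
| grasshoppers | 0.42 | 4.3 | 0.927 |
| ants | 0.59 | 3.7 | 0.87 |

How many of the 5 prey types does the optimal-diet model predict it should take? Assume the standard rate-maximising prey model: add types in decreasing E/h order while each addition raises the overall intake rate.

E/h in descending order: termites 1.82, flies 0.966, small beetles 0.72, ants 0.159, grasshoppers 0.0977 kJ/s. The optimal diet is the largest prefix of this list for which every included type satisfies E_i/h_i > R on the types above it.
Rate on top 1: 0.6592. flies: 0.966 > 0.6592 → include.
Rate on top 2: 0.9182. small beetles: 0.72 < 0.9182 → exclude; stop.
Optimal diet: termites, flies — 2 of 5 types.

2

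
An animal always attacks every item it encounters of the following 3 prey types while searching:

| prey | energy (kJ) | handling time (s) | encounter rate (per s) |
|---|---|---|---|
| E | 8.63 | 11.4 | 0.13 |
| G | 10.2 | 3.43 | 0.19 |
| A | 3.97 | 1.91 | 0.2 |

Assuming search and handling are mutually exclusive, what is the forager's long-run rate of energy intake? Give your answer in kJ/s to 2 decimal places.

1.10 kJ/s

Energy encountered per unit search time: 0.13×8.63 + 0.19×10.2 + 0.2×3.97 = 3.854 kJ/s.
Handling time per unit search time: 0.13×11.4 + 0.19×3.43 + 0.2×1.91 = 2.516.
Rate = 3.854/(1 + 2.516) = 1.096 kJ/s.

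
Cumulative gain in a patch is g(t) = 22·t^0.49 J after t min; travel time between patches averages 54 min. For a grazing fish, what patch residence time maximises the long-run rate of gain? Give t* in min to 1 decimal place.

Maximise g(t)/(T+t): set derivative to zero → g'(t)(T+t) = g(t).
g'(t) = 0.49·22·t^-0.51. Setting 0.49·22·t^-0.51 = 22·t^0.49/(54+t) gives 0.49(54+t) = t, so 0.51·t = 0.49×54.
t* = 0.49×54/0.51 = 51.88 min.

51.9 min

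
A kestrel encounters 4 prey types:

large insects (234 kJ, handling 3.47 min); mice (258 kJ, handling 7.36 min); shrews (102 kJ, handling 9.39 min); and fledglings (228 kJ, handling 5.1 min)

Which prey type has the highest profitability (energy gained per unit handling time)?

In descending order of E/h:
large insects: 234/3.47 = 67.4 kJ/min
fledglings: 228/5.1 = 44.7 kJ/min
mice: 258/7.36 = 35.1 kJ/min
shrews: 102/9.39 = 10.9 kJ/min

large insects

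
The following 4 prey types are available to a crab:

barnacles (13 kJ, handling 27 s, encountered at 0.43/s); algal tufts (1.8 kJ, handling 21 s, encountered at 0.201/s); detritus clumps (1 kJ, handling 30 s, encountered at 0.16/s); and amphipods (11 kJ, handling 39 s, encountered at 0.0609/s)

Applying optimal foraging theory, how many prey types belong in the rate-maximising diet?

1

E/h in descending order: barnacles 0.481, amphipods 0.282, algal tufts 0.0857, detritus clumps 0.0333 kJ/s. The optimal diet is the largest prefix of this list for which every included type satisfies E_i/h_i > R on the types above it.
Rate on top 1: 0.4433. amphipods: 0.282 < 0.4433 → exclude; stop.
Optimal diet: barnacles — 1 of 4 types.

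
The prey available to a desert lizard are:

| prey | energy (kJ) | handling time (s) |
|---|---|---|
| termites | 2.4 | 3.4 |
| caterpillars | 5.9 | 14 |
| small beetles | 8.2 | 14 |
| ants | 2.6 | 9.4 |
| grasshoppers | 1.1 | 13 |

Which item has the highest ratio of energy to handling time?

termites

In descending order of E/h:
termites: 2.4/3.4 = 0.706 kJ/s
small beetles: 8.2/14 = 0.586 kJ/s
caterpillars: 5.9/14 = 0.421 kJ/s
ants: 2.6/9.4 = 0.277 kJ/s
grasshoppers: 1.1/13 = 0.0846 kJ/s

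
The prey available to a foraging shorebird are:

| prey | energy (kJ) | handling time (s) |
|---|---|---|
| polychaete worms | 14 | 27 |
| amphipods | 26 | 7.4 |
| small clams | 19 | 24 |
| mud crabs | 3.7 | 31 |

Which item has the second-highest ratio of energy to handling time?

small clams

In descending order of E/h:
amphipods: 26/7.4 = 3.51 kJ/s
small clams: 19/24 = 0.792 kJ/s
polychaete worms: 14/27 = 0.519 kJ/s
mud crabs: 3.7/31 = 0.119 kJ/s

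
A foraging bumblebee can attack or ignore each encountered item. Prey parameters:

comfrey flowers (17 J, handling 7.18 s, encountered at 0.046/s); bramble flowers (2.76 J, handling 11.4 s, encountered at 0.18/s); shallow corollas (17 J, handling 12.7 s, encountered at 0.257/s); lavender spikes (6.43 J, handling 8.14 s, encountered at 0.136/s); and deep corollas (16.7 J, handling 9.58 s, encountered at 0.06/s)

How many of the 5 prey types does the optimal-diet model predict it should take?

Profitabilities (E/h, J/s): comfrey flowers 2.37, deep corollas 1.74, shallow corollas 1.34, lavender spikes 0.79, bramble flowers 0.242. Add prey in this order while the next type's profitability exceeds the intake rate on those already taken.
Rate on top 1: 0.5878. deep corollas: 1.74 > 0.5878 → include.
Rate on top 2: 0.9364. shallow corollas: 1.34 > 0.9364 → include.
Rate on top 3: 1.19. lavender spikes: 0.79 < 1.19 → exclude; stop.
Optimal diet: comfrey flowers, deep corollas, shallow corollas — 3 of 5 types.

3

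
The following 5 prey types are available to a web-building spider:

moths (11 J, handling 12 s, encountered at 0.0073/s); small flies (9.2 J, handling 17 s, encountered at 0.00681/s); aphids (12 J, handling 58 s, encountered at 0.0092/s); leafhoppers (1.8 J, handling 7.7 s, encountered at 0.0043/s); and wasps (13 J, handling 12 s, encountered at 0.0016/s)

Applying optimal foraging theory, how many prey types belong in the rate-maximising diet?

5

E/h in descending order: wasps 1.08, moths 0.917, small flies 0.541, leafhoppers 0.234, aphids 0.207 J/s. The optimal diet is the largest prefix of this list for which every included type satisfies E_i/h_i > R on the types above it.
Rate on top 1: 0.02041. moths: 0.917 > 0.02041 → include.
Rate on top 2: 0.09134. small flies: 0.541 > 0.09134 → include.
Rate on top 3: 0.1339. leafhoppers: 0.234 > 0.1339 → include.
Rate on top 4: 0.1366. aphids: 0.207 > 0.1366 → include.
Optimal diet: wasps, moths, small flies, leafhoppers, aphids — 5 of 5 types.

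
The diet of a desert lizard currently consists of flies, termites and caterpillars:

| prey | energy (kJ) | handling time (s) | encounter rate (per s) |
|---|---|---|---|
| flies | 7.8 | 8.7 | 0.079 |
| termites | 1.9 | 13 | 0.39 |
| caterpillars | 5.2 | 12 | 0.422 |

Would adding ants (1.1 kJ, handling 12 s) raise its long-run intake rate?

No

On flies, termites and caterpillars alone, R = ΣλE/(1+Σλh) = 3.552/11.82 = 0.3004 kJ/s.
ants: E/h = 1.1/12 = 0.09167 kJ/s.
0.09167 < 0.3004, so adding ants would lower the average — exclude it.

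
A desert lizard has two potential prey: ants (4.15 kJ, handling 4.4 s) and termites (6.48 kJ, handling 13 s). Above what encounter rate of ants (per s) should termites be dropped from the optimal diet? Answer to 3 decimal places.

0.255 per s

The zero-one rule: include termites iff E₂/h₂ > λE₁/(1+λh₁). Equality gives the switch point.
λE₁h₂ = E₂ + λE₂h₁ ⇒ λ = E₂/(E₁h₂ − E₂h₁) = 6.48/(53.95 − 28.51) = 0.2547 per s.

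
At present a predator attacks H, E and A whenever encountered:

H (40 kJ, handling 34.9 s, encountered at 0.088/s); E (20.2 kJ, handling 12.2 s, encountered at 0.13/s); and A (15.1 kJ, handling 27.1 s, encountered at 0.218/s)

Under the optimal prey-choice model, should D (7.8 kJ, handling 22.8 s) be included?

Intake rate on the current diet: R = (0.088×40 + 0.13×20.2 + 0.218×15.1) / (1 + 0.088×34.9 + 0.13×12.2 + 0.218×27.1) = 9.438/11.56 = 0.8161 kJ/s.
Profitability of D: 7.8/22.8 = 0.3421 kJ/s.
0.3421 < 0.8161, so adding D would lower the average — exclude it.

No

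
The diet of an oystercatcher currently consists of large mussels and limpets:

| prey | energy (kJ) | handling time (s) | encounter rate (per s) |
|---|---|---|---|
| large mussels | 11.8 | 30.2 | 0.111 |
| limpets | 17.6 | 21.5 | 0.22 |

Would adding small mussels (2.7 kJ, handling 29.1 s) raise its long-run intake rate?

No

Current rate: (0.111×11.8 + 0.22×17.6)/(1 + 0.111×30.2 + 0.22×21.5) = 0.5705 kJ/s.
small mussels: E/h = 2.7/29.1 = 0.09278 kJ/s.
0.09278 < 0.5705, so adding small mussels would lower the average — exclude it.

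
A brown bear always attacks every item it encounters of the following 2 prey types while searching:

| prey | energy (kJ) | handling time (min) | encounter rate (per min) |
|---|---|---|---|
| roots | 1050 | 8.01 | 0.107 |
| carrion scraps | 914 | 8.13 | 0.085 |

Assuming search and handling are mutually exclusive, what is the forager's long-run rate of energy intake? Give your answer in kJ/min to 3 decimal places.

74.580 kJ/min

R = Σλ_iE_i / (1 + Σλ_ih_i)
Numerator: 0.107×1050 + 0.085×914 = 190
Denominator: 1 + 0.107×8.01 + 0.085×8.13 = 2.548
R = 190/2.548 = 74.58 kJ/min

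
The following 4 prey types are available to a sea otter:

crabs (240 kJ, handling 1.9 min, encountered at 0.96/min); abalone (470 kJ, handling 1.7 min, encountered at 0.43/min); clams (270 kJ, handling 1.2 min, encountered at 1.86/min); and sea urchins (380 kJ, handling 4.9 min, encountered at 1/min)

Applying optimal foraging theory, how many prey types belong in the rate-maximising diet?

2

Rank by E/h (kJ/min): abalone 276, clams 225, crabs 126, sea urchins 77.6. Include each in turn until the next type's E/h falls below the running intake rate.
Rate on top 1: 116.8. clams: 225 > 116.8 → include.
Rate on top 2: 177.7. crabs: 126 < 177.7 → exclude; stop.
Optimal diet: abalone, clams — 2 of 4 types.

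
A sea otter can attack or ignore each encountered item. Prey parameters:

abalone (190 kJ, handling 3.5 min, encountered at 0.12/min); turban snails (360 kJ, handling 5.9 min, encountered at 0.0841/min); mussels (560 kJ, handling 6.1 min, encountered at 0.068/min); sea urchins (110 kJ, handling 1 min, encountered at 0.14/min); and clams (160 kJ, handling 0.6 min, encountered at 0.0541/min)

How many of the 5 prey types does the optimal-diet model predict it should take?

E/h in descending order: clams 267, sea urchins 110, mussels 91.8, turban snails 61, abalone 54.3 kJ/min. The optimal diet is the largest prefix of this list for which every included type satisfies E_i/h_i > R on the types above it.
Rate on top 1: 8.384. sea urchins: 110 > 8.384 → include.
Rate on top 2: 20.52. mussels: 91.8 > 20.52 → include.
Rate on top 3: 39.15. turban snails: 61 > 39.15 → include.
Rate on top 4: 44.36. abalone: 54.3 > 44.36 → include.
Optimal diet: clams, sea urchins, mussels, turban snails, abalone — 5 of 5 types.

5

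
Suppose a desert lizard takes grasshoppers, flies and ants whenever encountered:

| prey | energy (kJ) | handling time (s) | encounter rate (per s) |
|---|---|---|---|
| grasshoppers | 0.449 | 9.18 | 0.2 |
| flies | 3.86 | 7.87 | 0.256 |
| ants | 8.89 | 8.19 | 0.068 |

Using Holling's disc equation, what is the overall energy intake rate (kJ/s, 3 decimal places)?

0.311 kJ/s

Energy encountered per unit search time: 0.2×0.449 + 0.256×3.86 + 0.068×8.89 = 1.682 kJ/s.
Handling time per unit search time: 0.2×9.18 + 0.256×7.87 + 0.068×8.19 = 4.408.
Rate = 1.682/(1 + 4.408) = 0.3111 kJ/s.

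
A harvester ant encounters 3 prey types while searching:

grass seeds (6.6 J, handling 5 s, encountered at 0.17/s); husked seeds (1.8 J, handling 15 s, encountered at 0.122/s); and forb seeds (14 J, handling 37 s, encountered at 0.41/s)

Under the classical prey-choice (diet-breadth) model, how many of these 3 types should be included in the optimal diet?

1

Profitabilities (E/h, J/s): grass seeds 1.32, forb seeds 0.378, husked seeds 0.12. Add prey in this order while the next type's profitability exceeds the intake rate on those already taken.
Rate on top 1: 0.6065. forb seeds: 0.378 < 0.6065 → exclude; stop.
Optimal diet: grass seeds — 1 of 3 types.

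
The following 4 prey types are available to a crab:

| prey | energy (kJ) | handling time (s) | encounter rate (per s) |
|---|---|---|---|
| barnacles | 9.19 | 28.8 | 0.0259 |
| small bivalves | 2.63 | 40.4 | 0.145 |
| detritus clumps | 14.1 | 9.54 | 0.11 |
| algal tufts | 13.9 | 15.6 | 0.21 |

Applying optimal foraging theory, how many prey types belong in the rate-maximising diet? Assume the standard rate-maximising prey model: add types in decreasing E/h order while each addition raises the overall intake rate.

Profitabilities (E/h, kJ/s): detritus clumps 1.48, algal tufts 0.891, barnacles 0.319, small bivalves 0.0651. Add prey in this order while the next type's profitability exceeds the intake rate on those already taken.
Rate on top 1: 0.7568. algal tufts: 0.891 > 0.7568 → include.
Rate on top 2: 0.8394. barnacles: 0.319 < 0.8394 → exclude; stop.
Optimal diet: detritus clumps, algal tufts — 2 of 4 types.

2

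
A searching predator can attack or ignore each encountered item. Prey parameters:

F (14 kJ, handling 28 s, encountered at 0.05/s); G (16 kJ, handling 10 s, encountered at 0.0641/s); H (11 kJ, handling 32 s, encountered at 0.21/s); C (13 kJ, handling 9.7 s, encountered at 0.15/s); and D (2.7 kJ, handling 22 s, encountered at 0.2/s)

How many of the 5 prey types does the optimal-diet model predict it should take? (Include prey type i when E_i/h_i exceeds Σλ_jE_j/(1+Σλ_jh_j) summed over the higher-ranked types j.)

2

E/h in descending order: G 1.6, C 1.34, F 0.5, H 0.344, D 0.123 kJ/s. The optimal diet is the largest prefix of this list for which every included type satisfies E_i/h_i > R on the types above it.
Rate on top 1: 0.625. C: 1.34 > 0.625 → include.
Rate on top 2: 0.9611. F: 0.5 < 0.9611 → exclude; stop.
Optimal diet: G, C — 2 of 5 types.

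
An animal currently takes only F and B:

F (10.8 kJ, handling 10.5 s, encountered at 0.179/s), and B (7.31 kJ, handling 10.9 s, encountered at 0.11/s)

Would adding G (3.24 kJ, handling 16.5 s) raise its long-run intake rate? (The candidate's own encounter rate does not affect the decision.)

Intake rate on the current diet: R = (0.179×10.8 + 0.11×7.31) / (1 + 0.179×10.5 + 0.11×10.9) = 2.737/4.079 = 0.6712 kJ/s.
Profitability of G: 3.24/16.5 = 0.1964 kJ/s.
0.1964 < 0.6712, so adding G would lower the average — exclude it.

No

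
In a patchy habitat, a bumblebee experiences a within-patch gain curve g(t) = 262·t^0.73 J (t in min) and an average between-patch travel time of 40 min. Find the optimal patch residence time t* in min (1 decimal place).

By the marginal value theorem, leave when the instantaneous gain rate g'(t) equals the habitat-wide average g(t)/(T + t).
g'(t) = 0.73·262·t^-0.27. Setting 0.73·262·t^-0.27 = 262·t^0.73/(40+t) gives 0.73(40+t) = t, so 0.27·t = 0.73×40.
t* = 0.73×40/0.27 = 108.1 min.

108.1 min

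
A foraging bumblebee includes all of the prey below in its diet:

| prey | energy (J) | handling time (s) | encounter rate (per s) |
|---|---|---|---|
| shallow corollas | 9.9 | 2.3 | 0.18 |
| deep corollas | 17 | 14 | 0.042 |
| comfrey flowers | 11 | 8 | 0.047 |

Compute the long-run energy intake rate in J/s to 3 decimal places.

1.267 J/s

R = (0.18×9.9 + 0.042×17 + 0.047×11) / (1 + 0.18×2.3 + 0.042×14 + 0.047×8) = 3.013/2.378 = 1.267 J/s.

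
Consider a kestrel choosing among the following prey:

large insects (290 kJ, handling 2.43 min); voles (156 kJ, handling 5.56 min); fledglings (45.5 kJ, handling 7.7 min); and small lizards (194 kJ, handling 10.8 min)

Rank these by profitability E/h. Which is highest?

large insects

Profitability E/h (kJ/min): large insects = 290/2.43 = 119, voles = 156/5.56 = 28.1, fledglings = 45.5/7.7 = 5.91, small lizards = 194/10.8 = 18.
Ranked: large insects > voles > small lizards > fledglings.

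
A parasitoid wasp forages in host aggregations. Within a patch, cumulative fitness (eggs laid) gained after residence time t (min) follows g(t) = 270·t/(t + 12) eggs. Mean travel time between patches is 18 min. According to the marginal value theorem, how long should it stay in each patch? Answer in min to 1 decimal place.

14.7 min

By the marginal value theorem, leave when the instantaneous gain rate g'(t) equals the habitat-wide average g(t)/(T + t).
g'(t) = 270·12/(t + 12)². Setting 270·12/(t+12)² = 270t/[(t+12)(18+t)] gives 12(18+t) = t(t+12), so t² = 12×18 = 216.
t* = √216 = 14.7 min.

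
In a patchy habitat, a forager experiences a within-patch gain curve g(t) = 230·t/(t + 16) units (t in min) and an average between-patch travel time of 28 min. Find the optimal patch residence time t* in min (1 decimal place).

21.2 min

Optimal t* satisfies g'(t*) = g(t*)/(T + t*).
g'(t) = 230·16/(t + 16)². Setting 230·16/(t+16)² = 230t/[(t+16)(28+t)] gives 16(28+t) = t(t+16), so t² = 16×28 = 448.
t* = √448 = 21.17 min.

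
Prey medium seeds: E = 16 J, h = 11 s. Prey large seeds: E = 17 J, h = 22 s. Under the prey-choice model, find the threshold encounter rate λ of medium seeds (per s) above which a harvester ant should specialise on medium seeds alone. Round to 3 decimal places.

At the threshold, the rate on medium seeds alone equals the profitability of large seeds: λ·16/(1 + λ·11) = 17/22 = 0.7727.
Rearranging, λ(16 − 0.7727×11) = 0.7727, so λ = 0.7727/7.5 = 0.103 per s.

0.103 per s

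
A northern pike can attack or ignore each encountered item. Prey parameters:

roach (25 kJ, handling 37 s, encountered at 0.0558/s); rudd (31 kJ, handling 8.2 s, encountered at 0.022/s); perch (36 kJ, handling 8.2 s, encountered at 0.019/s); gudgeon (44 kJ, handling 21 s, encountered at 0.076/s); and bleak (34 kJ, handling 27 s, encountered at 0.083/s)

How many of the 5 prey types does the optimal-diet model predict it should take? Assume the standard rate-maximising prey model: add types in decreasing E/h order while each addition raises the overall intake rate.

3

Profitabilities (E/h, kJ/s): perch 4.39, rudd 3.78, gudgeon 2.1, bleak 1.26, roach 0.676. Add prey in this order while the next type's profitability exceeds the intake rate on those already taken.
Rate on top 1: 0.5918. rudd: 3.78 > 0.5918 → include.
Rate on top 2: 1.022. gudgeon: 2.1 > 1.022 → include.
Rate on top 3: 1.606. bleak: 1.26 < 1.606 → exclude; stop.
Optimal diet: perch, rudd, gudgeon — 3 of 5 types.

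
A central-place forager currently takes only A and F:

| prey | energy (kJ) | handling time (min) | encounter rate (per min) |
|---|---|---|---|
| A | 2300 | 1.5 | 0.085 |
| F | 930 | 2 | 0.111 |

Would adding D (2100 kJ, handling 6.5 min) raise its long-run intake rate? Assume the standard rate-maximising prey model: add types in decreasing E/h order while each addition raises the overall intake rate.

On A and F alone, R = ΣλE/(1+Σλh) = 298.7/1.349 = 221.4 kJ/min.
D: E/h = 2100/6.5 = 323.1 kJ/min.
Since 323.1 > R, including D increases the long-run rate.

Yes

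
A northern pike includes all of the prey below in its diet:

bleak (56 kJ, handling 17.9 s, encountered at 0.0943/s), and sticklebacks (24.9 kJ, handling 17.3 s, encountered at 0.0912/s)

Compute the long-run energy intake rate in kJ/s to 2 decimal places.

1.77 kJ/s

R = Σλ_iE_i / (1 + Σλ_ih_i)
Numerator: 0.0943×56 + 0.0912×24.9 = 7.552
Denominator: 1 + 0.0943×17.9 + 0.0912×17.3 = 4.266
R = 7.552/4.266 = 1.77 kJ/s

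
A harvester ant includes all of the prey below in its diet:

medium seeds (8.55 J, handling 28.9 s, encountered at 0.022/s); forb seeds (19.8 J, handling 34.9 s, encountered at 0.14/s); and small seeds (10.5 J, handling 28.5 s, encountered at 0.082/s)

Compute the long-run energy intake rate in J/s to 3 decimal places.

0.431 J/s

Energy encountered per unit search time: 0.022×8.55 + 0.14×19.8 + 0.082×10.5 = 3.821 J/s.
Handling time per unit search time: 0.022×28.9 + 0.14×34.9 + 0.082×28.5 = 7.859.
Rate = 3.821/(1 + 7.859) = 0.4313 J/s.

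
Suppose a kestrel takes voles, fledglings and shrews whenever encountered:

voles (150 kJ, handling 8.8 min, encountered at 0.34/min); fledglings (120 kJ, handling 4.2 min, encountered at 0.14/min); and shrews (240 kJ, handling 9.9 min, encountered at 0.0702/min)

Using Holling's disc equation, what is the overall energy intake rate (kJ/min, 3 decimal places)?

16.047 kJ/min

Energy encountered per unit search time: 0.34×150 + 0.14×120 + 0.0702×240 = 84.65 kJ/min.
Handling time per unit search time: 0.34×8.8 + 0.14×4.2 + 0.0702×9.9 = 4.275.
Rate = 84.65/(1 + 4.275) = 16.05 kJ/min.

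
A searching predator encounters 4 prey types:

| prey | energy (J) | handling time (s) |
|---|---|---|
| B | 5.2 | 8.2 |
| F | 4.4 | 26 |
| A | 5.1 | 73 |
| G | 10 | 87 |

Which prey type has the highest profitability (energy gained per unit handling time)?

B

Profitability E/h (J/s): B = 5.2/8.2 = 0.634, F = 4.4/26 = 0.169, A = 5.1/73 = 0.0699, G = 10/87 = 0.115.
Ranked: B > F > G > A.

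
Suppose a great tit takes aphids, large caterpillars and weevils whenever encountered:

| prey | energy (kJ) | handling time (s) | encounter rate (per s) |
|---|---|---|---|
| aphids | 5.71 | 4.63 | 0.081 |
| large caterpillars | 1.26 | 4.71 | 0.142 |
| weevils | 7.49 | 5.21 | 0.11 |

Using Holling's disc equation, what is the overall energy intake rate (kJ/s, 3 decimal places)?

R = Σλ_iE_i / (1 + Σλ_ih_i)
Numerator: 0.081×5.71 + 0.142×1.26 + 0.11×7.49 = 1.465
Denominator: 1 + 0.081×4.63 + 0.142×4.71 + 0.11×5.21 = 2.617
R = 1.465/2.617 = 0.5599 kJ/s

0.560 kJ/s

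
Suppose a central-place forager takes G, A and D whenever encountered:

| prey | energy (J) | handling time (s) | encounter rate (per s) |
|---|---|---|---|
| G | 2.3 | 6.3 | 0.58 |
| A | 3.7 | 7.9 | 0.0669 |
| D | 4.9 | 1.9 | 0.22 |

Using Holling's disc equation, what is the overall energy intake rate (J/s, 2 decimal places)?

Energy encountered per unit search time: 0.58×2.3 + 0.0669×3.7 + 0.22×4.9 = 2.66 J/s.
Handling time per unit search time: 0.58×6.3 + 0.0669×7.9 + 0.22×1.9 = 4.601.
Rate = 2.66/(1 + 4.601) = 0.4749 J/s.

0.47 J/s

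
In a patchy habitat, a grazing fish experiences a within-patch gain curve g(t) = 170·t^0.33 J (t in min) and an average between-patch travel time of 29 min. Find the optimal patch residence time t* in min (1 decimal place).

By the marginal value theorem, leave when the instantaneous gain rate g'(t) equals the habitat-wide average g(t)/(T + t).
g'(t) = 0.33·170·t^-0.67. Setting 0.33·170·t^-0.67 = 170·t^0.33/(29+t) gives 0.33(29+t) = t, so 0.67·t = 0.33×29.
t* = 0.33×29/0.67 = 14.28 min.

14.3 min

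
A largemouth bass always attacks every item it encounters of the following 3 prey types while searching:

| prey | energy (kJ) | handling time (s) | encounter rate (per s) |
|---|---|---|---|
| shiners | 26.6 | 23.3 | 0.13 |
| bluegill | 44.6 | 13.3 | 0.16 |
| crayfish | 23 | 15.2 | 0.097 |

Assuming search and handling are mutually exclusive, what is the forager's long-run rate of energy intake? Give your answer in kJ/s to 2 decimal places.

R = (0.13×26.6 + 0.16×44.6 + 0.097×23) / (1 + 0.13×23.3 + 0.16×13.3 + 0.097×15.2) = 12.82/7.631 = 1.681 kJ/s.

1.68 kJ/s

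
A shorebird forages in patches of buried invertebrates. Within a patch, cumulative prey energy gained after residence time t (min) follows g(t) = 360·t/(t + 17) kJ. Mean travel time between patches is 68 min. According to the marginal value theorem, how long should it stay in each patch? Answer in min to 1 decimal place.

By the marginal value theorem, leave when the instantaneous gain rate g'(t) equals the habitat-wide average g(t)/(T + t).
g'(t) = 360·17/(t + 17)². Setting 360·17/(t+17)² = 360t/[(t+17)(68+t)] gives 17(68+t) = t(t+17), so t² = 17×68 = 1156.
t* = √1156 = 34 min.

34.0 min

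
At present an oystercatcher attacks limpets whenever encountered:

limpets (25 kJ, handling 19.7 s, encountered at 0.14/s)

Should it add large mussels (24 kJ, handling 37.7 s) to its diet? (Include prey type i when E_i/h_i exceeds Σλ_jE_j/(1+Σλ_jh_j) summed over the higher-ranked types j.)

Intake rate on the current diet: R = (0.14×25) / (1 + 0.14×19.7) = 3.5/3.758 = 0.9313 kJ/s.
Profitability of large mussels: 24/37.7 = 0.6366 kJ/s.
0.6366 < 0.9313, so adding large mussels would lower the average — exclude it.

No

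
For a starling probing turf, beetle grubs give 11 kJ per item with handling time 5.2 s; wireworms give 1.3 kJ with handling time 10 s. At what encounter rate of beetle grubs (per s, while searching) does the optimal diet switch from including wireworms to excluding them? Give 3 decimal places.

0.013 per s

The zero-one rule: include wireworms iff E₂/h₂ > λE₁/(1+λh₁). Equality gives the switch point.
λE₁h₂ = E₂ + λE₂h₁ ⇒ λ = E₂/(E₁h₂ − E₂h₁) = 1.3/(110 − 6.76) = 0.01259 per s.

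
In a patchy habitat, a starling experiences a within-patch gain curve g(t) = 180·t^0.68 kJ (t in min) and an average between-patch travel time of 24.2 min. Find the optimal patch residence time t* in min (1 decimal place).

Maximise g(t)/(T+t): set derivative to zero → g'(t)(T+t) = g(t).
g'(t) = 0.68·180·t^-0.32. Setting 0.68·180·t^-0.32 = 180·t^0.68/(24.2+t) gives 0.68(24.2+t) = t, so 0.32·t = 0.68×24.2.
t* = 0.68×24.2/0.32 = 51.43 min.

51.4 min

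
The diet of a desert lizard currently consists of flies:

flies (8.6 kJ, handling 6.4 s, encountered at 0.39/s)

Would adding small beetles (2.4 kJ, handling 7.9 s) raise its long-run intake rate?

No

On flies alone, R = ΣλE/(1+Σλh) = 3.354/3.496 = 0.9594 kJ/s.
small beetles: E/h = 2.4/7.9 = 0.3038 kJ/s.
0.3038 < 0.9594, so adding small beetles would lower the average — exclude it.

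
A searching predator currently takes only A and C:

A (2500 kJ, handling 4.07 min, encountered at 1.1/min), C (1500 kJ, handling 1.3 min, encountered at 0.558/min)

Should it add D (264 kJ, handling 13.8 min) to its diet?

No

Current rate: (1.1×2500 + 0.558×1500)/(1 + 1.1×4.07 + 0.558×1.3) = 578.3 kJ/min.
Profitability of D: 264/13.8 = 19.13 kJ/min.
19.13 < 578.3, so adding D would lower the average — exclude it.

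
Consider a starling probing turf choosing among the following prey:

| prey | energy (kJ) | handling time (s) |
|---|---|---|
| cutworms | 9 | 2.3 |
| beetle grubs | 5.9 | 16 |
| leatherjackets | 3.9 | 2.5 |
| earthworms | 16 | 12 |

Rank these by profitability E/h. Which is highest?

Profitability E/h (kJ/s): cutworms = 9/2.3 = 3.91, beetle grubs = 5.9/16 = 0.369, leatherjackets = 3.9/2.5 = 1.56, earthworms = 16/12 = 1.33.
Ranked: cutworms > leatherjackets > earthworms > beetle grubs.

cutworms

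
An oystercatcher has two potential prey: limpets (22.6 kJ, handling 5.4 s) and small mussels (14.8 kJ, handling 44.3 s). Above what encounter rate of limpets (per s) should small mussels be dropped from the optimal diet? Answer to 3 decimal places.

The zero-one rule: include small mussels iff E₂/h₂ > λE₁/(1+λh₁). Equality gives the switch point.
λE₁h₂ = E₂ + λE₂h₁ ⇒ λ = E₂/(E₁h₂ − E₂h₁) = 14.8/(1001 − 79.92) = 0.01606 per s.

0.016 per s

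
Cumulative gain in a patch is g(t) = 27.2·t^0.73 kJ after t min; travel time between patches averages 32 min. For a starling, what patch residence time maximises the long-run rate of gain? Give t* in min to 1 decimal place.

Maximise g(t)/(T+t): set derivative to zero → g'(t)(T+t) = g(t).
g'(t) = 0.73·27.2·t^-0.27. Setting 0.73·27.2·t^-0.27 = 27.2·t^0.73/(32+t) gives 0.73(32+t) = t, so 0.27·t = 0.73×32.
t* = 0.73×32/0.27 = 86.52 min.

86.5 min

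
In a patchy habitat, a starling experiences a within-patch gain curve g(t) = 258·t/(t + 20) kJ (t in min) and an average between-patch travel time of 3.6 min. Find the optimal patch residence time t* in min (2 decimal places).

8.49 min

Optimal t* satisfies g'(t*) = g(t*)/(T + t*).
g'(t) = 258·20/(t + 20)². Setting 258·20/(t+20)² = 258t/[(t+20)(3.6+t)] gives 20(3.6+t) = t(t+20), so t² = 20×3.6 = 72.
t* = √72 = 8.485 min.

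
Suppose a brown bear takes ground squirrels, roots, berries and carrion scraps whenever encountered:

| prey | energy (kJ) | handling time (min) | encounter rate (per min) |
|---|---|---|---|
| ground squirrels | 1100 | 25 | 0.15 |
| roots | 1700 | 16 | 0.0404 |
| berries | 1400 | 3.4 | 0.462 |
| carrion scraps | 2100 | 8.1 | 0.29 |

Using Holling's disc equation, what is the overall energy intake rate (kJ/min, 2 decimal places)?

R = (0.15×1100 + 0.0404×1700 + 0.462×1400 + 0.29×2100) / (1 + 0.15×25 + 0.0404×16 + 0.462×3.4 + 0.29×8.1) = 1489/9.316 = 159.9 kJ/min.

159.88 kJ/min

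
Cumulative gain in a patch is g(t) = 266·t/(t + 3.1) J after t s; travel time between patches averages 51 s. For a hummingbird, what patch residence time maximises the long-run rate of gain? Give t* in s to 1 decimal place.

Maximise g(t)/(T+t): set derivative to zero → g'(t)(T+t) = g(t).
g'(t) = 266·3.1/(t + 3.1)². Setting 266·3.1/(t+3.1)² = 266t/[(t+3.1)(51+t)] gives 3.1(51+t) = t(t+3.1), so t² = 3.1×51 = 158.1.
t* = √158.1 = 12.57 s.

12.6 s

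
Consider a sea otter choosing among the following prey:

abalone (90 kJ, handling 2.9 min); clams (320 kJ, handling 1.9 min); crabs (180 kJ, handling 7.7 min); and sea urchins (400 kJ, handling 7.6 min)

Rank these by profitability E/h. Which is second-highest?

Profitability E/h (kJ/min): abalone = 90/2.9 = 31, clams = 320/1.9 = 168, crabs = 180/7.7 = 23.4, sea urchins = 400/7.6 = 52.6.
Ranked: clams > sea urchins > abalone > crabs.

sea urchins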